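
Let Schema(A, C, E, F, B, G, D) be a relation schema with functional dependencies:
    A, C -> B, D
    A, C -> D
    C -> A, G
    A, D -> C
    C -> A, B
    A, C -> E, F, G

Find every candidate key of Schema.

{A, D}, {C}

{C}⁺ = {A, B, C, D, E, F, G} — all of the relation — so {C} is a candidate key.
{A, D}⁺ = {A, B, C, D, E, F, G} — all of the relation — so {A, D} is a candidate key.
Any other superkey properly contains one of these, so there are no further candidate keys.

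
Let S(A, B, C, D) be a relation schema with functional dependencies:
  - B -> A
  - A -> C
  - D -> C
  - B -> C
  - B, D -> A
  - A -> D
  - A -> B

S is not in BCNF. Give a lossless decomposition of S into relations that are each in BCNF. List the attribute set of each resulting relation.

Candidate keys of the original relation: {A}, {B}.
Within {A, B, C, D}: {D}⁺ ∩ {A, B, C, D} = {C, D}, not the whole set, so D -> C violates BCNF; decompose into {C, D} and {A, B, D}.
{C, D} has no BCNF violation.
{A, B, D} has no BCNF violation.

{A, B, D}; {C, D}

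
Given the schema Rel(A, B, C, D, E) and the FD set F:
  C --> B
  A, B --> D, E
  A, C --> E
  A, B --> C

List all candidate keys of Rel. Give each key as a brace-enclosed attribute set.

{A} never appears on the right of any FD, so every key must include it.
{A, B}⁺ = {A, B, C, D, E} — all of the relation — so {A, B} is a candidate key.
{A, C}⁺ = {A, B, C, D, E} — all of the relation — so {A, C} is a candidate key.
Any other superkey properly contains one of these, so there are no further candidate keys.

{A, B}, {A, C}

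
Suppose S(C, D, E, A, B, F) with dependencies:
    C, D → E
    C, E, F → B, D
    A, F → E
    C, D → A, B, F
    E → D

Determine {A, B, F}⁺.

Start with {A, B, F}.
A, F → E applies; add {E} → now {A, B, E, F}.
E → D applies; add {D} → now {A, B, D, E, F}.
No further FD applies.

{A, B, D, E, F}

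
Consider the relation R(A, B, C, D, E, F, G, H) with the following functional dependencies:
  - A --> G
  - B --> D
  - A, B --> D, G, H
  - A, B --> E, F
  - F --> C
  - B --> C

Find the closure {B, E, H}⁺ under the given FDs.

Start with {B, E, H}.
B --> D applies; add {D} → now {B, D, E, H}.
B --> C applies; add {C} → now {B, C, D, E, H}.
No further FD applies.

{B, C, D, E, H}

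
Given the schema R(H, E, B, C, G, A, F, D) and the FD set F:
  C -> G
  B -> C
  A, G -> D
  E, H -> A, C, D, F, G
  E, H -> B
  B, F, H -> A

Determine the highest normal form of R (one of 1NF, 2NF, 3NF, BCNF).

2NF

Candidate key: {E, H}. Prime attributes: {E, H}.
For C -> G we have {C}⁺ = {C, G}; {C} is not a superkey, so BCNF fails.
Because {G} is non-prime and the left side of C -> G is not a superkey, the relation is not in 3NF.
No non-prime attribute depends on a proper subset of any candidate key, so 2NF holds.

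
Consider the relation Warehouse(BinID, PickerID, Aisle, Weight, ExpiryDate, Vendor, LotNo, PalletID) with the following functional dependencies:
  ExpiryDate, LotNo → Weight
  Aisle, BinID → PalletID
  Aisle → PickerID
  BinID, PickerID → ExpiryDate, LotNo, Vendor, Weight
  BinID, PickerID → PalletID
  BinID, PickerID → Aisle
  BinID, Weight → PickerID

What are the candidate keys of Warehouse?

{Aisle, BinID}, {BinID, ExpiryDate, LotNo}, {BinID, PickerID}, {BinID, Weight}

Attributes never on any right-hand side: {BinID} — every candidate key must contain it.
{Aisle, BinID}⁺ = {Aisle, BinID, ExpiryDate, LotNo, PalletID, PickerID, Vendor, Weight} — all of the relation — so {Aisle, BinID} is a candidate key.
{BinID, PickerID}⁺ = {Aisle, BinID, ExpiryDate, LotNo, PalletID, PickerID, Vendor, Weight} — all of the relation — so {BinID, PickerID} is a candidate key.
{BinID, Weight}⁺ = {Aisle, BinID, ExpiryDate, LotNo, PalletID, PickerID, Vendor, Weight} — all of the relation — so {BinID, Weight} is a candidate key.
{BinID, ExpiryDate, LotNo}⁺ = {Aisle, BinID, ExpiryDate, LotNo, PalletID, PickerID, Vendor, Weight} — all of the relation — so {BinID, ExpiryDate, LotNo} is a candidate key.
These are minimal and exhaustive — every other superkey contains one of them.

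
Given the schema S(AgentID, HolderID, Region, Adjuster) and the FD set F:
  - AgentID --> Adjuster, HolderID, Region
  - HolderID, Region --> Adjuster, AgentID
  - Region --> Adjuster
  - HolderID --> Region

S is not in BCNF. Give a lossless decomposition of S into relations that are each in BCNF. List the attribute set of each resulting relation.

{Adjuster, Region}; {AgentID, HolderID, Region}

Candidate keys of the original relation: {AgentID}, {HolderID}.
{Adjuster, AgentID, HolderID, Region}: {Region} determines {Adjuster, Region} here but is not a superkey — split on Region --> Adjuster, giving {Adjuster, Region} and {AgentID, HolderID, Region}.
{Adjuster, Region}: every determinant is a superkey — BCNF.
{AgentID, HolderID, Region}: every determinant is a superkey — BCNF.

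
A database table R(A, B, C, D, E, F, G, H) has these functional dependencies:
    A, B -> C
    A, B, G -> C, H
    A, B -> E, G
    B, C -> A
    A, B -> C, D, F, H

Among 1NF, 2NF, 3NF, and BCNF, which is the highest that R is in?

BCNF

Candidate keys: {A, B}, {B, C}. Prime attributes: {A, B, C}.
Each dependency's left side is a superkey — BCNF holds.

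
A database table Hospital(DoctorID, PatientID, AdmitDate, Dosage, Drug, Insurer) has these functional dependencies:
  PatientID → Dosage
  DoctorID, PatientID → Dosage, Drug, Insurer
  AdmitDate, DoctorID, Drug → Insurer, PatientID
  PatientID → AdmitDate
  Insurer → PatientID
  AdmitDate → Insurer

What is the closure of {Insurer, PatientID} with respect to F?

{AdmitDate, Dosage, Insurer, PatientID}

Start with {Insurer, PatientID}.
PatientID → Dosage applies; add {Dosage} → now {Dosage, Insurer, PatientID}.
PatientID → AdmitDate applies; add {AdmitDate} → now {AdmitDate, Dosage, Insurer, PatientID}.
No further FD applies.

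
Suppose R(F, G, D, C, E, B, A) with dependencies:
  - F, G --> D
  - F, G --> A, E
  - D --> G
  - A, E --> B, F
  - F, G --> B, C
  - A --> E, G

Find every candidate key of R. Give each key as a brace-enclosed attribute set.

{A}, {D, F}, {F, G}

{A} is a candidate key since {A}⁺ = {A, B, C, D, E, F, G} covers every attribute.
{D, F} is a candidate key since {D, F}⁺ = {A, B, C, D, E, F, G} covers every attribute.
{F, G} is a candidate key since {F, G}⁺ = {A, B, C, D, E, F, G} covers every attribute.
No proper subset of any of these is a key, and no other minimal superkey exists.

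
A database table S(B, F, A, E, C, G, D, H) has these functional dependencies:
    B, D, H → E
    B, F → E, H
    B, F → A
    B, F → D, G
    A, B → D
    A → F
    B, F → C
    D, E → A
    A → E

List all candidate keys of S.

Attributes never on any right-hand side: {B} — every candidate key must contain it.
Closure of {A, B} is {A, B, C, D, E, F, G, H}, the whole schema; {A, B} is a candidate key.
Closure of {B, F} is {A, B, C, D, E, F, G, H}, the whole schema; {B, F} is a candidate key.
Closure of {B, D, E} is {A, B, C, D, E, F, G, H}, the whole schema; {B, D, E} is a candidate key.
Closure of {B, D, H} is {A, B, C, D, E, F, G, H}, the whole schema; {B, D, H} is a candidate key.
Any other superkey properly contains one of these, so there are no further candidate keys.

{A, B}, {B, D, E}, {B, D, H}, {B, F}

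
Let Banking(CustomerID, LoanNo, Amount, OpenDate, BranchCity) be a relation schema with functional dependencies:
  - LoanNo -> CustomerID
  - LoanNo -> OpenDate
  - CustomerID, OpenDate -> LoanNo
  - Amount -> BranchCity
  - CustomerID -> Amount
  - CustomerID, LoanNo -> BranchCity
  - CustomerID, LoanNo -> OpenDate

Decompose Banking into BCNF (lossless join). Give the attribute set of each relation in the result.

{Amount, BranchCity}; {Amount, CustomerID}; {CustomerID, LoanNo, OpenDate}

Candidate keys of the original relation: {CustomerID, OpenDate}, {LoanNo}.
{Amount, BranchCity, CustomerID, LoanNo, OpenDate}: {Amount} determines {Amount, BranchCity} here but is not a superkey — split on Amount -> BranchCity, giving {Amount, BranchCity} and {Amount, CustomerID, LoanNo, OpenDate}.
{Amount, BranchCity}: every determinant is a superkey — BCNF.
{Amount, CustomerID, LoanNo, OpenDate}: {CustomerID} determines {Amount, CustomerID} here but is not a superkey — split on CustomerID -> Amount, giving {Amount, CustomerID} and {CustomerID, LoanNo, OpenDate}.
{Amount, CustomerID}: every determinant is a superkey — BCNF.
{CustomerID, LoanNo, OpenDate}: every determinant is a superkey — BCNF.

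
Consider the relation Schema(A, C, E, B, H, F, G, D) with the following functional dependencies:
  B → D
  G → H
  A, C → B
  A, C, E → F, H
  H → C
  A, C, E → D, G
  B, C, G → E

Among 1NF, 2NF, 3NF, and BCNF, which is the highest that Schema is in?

Candidate keys: {A, C, E}, {A, E, H}, {A, G}. Prime attributes: {A, C, E, G, H}.
For B → D we have {B}⁺ = {B, D}; {B} is not a superkey, so BCNF fails.
B → D has non-prime {D} on the right and a non-superkey on the left, so 3NF fails.
Since {A, C} ⊂ {A, C, E} and {A, C}⁺ ⊇ {B, D} with {B, D} non-prime, there is a partial dependency; 2NF fails.

1NF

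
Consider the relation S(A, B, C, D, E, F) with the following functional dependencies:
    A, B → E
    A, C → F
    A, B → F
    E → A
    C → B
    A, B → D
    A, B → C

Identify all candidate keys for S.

{A, B}, {A, C}, {B, E}, {C, E}

{A, B} is a candidate key since {A, B}⁺ = {A, B, C, D, E, F} covers every attribute.
{A, C} is a candidate key since {A, C}⁺ = {A, B, C, D, E, F} covers every attribute.
{B, E} is a candidate key since {B, E}⁺ = {A, B, C, D, E, F} covers every attribute.
{C, E} is a candidate key since {C, E}⁺ = {A, B, C, D, E, F} covers every attribute.
These are minimal and exhaustive — every other superkey contains one of them.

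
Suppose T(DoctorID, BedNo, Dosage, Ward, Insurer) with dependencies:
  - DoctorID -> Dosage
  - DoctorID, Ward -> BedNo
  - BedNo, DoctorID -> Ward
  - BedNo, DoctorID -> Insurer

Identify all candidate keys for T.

{BedNo, DoctorID}, {DoctorID, Ward}

Attributes never on any right-hand side: {DoctorID} — every candidate key must contain it.
{BedNo, DoctorID}⁺ = {BedNo, DoctorID, Dosage, Insurer, Ward} — all of the relation — so {BedNo, DoctorID} is a candidate key.
{DoctorID, Ward}⁺ = {BedNo, DoctorID, Dosage, Insurer, Ward} — all of the relation — so {DoctorID, Ward} is a candidate key.
These are minimal and exhaustive — every other superkey contains one of them.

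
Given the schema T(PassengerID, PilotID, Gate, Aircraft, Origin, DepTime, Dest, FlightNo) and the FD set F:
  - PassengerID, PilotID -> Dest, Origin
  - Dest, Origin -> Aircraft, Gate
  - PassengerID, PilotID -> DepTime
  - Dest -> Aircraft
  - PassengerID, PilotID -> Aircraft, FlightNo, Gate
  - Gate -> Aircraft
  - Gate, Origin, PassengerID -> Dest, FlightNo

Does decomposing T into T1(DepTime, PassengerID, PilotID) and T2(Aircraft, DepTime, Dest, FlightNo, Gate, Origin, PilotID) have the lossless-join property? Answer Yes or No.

No

The shared attributes are {DepTime, PilotID} and {DepTime, PilotID}⁺ = {DepTime, PilotID}.
T1 ⊄ {DepTime, PilotID} and T2 ⊄ {DepTime, PilotID}, so the split is lossy.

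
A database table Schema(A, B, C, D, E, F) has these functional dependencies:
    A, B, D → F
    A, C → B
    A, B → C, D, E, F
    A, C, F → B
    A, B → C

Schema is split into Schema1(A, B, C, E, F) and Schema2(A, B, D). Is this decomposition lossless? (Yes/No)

Schema1 ∩ Schema2 = {A, B}; its closure under F is {A, B, C, D, E, F}.
Since Schema1 ⊆ {A, B, C, D, E, F}, the intersection is a superkey of Schema1; the decomposition is lossless.

Yes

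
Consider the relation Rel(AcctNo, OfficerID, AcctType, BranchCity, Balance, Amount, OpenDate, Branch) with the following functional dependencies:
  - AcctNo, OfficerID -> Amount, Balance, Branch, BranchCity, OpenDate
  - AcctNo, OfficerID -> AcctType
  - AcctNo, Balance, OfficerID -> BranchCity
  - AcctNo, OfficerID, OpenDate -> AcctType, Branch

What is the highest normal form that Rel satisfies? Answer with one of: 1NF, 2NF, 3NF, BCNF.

BCNF

Candidate key: {AcctNo, OfficerID}. Prime attributes: {AcctNo, OfficerID}.
Each dependency's left side is a superkey — BCNF holds.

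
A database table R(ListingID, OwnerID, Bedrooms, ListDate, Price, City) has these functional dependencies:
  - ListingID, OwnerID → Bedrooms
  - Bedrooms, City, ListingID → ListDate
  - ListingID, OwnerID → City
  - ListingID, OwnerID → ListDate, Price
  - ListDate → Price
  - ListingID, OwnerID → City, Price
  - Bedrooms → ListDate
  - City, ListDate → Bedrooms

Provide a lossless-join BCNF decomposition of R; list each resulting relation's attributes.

Candidate key of the original relation: {ListingID, OwnerID}.
In {Bedrooms, City, ListDate, ListingID, OwnerID, Price}, {Bedrooms, City, ListingID} is not a superkey ({Bedrooms, City, ListingID}⁺ restricted to this set is {Bedrooms, City, ListDate, ListingID, Price}), so split on Bedrooms, City, ListingID → ListDate, Price into {Bedrooms, City, ListDate, ListingID, Price} and {Bedrooms, City, ListingID, OwnerID}.
In {Bedrooms, City, ListDate, ListingID, Price}, {ListDate} is not a superkey ({ListDate}⁺ restricted to this set is {ListDate, Price}), so split on ListDate → Price into {ListDate, Price} and {Bedrooms, City, ListDate, ListingID}.
{ListDate, Price} is in BCNF.
In {Bedrooms, City, ListDate, ListingID}, {Bedrooms} is not a superkey ({Bedrooms}⁺ restricted to this set is {Bedrooms, ListDate}), so split on Bedrooms → ListDate into {Bedrooms, ListDate} and {Bedrooms, City, ListingID}.
{Bedrooms, ListDate} is in BCNF.
{Bedrooms, City, ListingID} is in BCNF.
{Bedrooms, City, ListingID, OwnerID} is in BCNF.

{Bedrooms, City, ListingID, OwnerID}; {Bedrooms, ListDate}; {ListDate, Price}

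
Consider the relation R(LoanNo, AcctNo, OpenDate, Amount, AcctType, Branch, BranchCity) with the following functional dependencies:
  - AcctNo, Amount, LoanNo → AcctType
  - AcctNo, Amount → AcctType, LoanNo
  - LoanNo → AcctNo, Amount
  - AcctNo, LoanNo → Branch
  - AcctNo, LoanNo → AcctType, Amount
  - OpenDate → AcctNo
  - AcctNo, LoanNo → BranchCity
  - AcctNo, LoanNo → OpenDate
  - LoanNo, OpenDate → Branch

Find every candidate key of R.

{AcctNo, Amount}, {Amount, OpenDate}, {LoanNo}

Closure of {LoanNo} is {AcctNo, AcctType, Amount, Branch, BranchCity, LoanNo, OpenDate}, the whole schema; {LoanNo} is a candidate key.
Closure of {AcctNo, Amount} is {AcctNo, AcctType, Amount, Branch, BranchCity, LoanNo, OpenDate}, the whole schema; {AcctNo, Amount} is a candidate key.
Closure of {Amount, OpenDate} is {AcctNo, AcctType, Amount, Branch, BranchCity, LoanNo, OpenDate}, the whole schema; {Amount, OpenDate} is a candidate key.
Any other superkey properly contains one of these, so there are no further candidate keys.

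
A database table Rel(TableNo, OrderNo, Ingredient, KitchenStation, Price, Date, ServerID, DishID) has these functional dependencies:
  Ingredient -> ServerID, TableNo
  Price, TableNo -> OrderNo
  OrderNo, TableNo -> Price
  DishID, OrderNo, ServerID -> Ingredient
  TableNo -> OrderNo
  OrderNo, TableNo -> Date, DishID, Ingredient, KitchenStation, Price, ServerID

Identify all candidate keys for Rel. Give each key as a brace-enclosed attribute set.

{Ingredient}⁺ = {Date, DishID, Ingredient, KitchenStation, OrderNo, Price, ServerID, TableNo} — all of the relation — so {Ingredient} is a candidate key.
{TableNo}⁺ = {Date, DishID, Ingredient, KitchenStation, OrderNo, Price, ServerID, TableNo} — all of the relation — so {TableNo} is a candidate key.
{DishID, OrderNo, ServerID}⁺ = {Date, DishID, Ingredient, KitchenStation, OrderNo, Price, ServerID, TableNo} — all of the relation — so {DishID, OrderNo, ServerID} is a candidate key.
These are minimal and exhaustive — every other superkey contains one of them.

{DishID, OrderNo, ServerID}, {Ingredient}, {TableNo}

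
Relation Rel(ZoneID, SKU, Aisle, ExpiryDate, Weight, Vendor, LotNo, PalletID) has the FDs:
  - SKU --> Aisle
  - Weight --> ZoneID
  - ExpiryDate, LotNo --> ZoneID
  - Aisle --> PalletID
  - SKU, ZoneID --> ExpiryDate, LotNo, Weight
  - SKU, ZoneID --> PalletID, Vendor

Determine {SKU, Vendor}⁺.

Start with {SKU, Vendor}.
SKU --> Aisle applies; add {Aisle} → now {Aisle, SKU, Vendor}.
Aisle --> PalletID applies; add {PalletID} → now {Aisle, PalletID, SKU, Vendor}.
No further FD applies.

{Aisle, PalletID, SKU, Vendor}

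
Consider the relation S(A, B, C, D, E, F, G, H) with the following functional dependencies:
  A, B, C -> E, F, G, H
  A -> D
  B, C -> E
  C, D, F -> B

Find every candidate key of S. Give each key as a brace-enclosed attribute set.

Attributes never on any right-hand side: {A, C} — every candidate key must contain all of them.
{A, B, C} is a candidate key since {A, B, C}⁺ = {A, B, C, D, E, F, G, H} covers every attribute.
{A, C, F} is a candidate key since {A, C, F}⁺ = {A, B, C, D, E, F, G, H} covers every attribute.
These are minimal and exhaustive — every other superkey contains one of them.

{A, B, C}, {A, C, F}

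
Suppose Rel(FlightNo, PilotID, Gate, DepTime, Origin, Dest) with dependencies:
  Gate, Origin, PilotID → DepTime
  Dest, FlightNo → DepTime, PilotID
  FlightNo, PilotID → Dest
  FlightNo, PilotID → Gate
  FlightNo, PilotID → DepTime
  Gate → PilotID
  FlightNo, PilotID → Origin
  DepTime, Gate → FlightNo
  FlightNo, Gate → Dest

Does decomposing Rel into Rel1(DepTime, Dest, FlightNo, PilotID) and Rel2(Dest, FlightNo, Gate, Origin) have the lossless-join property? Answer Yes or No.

Rel1 ∩ Rel2 = {Dest, FlightNo}; its closure under F is {DepTime, Dest, FlightNo, Gate, Origin, PilotID}.
This includes all of Rel1, so the common attributes are a superkey of Rel1 — the join is lossless.

Yes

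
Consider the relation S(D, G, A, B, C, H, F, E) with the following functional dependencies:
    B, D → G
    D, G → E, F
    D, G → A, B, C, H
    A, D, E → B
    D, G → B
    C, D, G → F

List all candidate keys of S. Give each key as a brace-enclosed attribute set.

{A, D, E}, {B, D}, {D, G}

Attributes never on any right-hand side: {D} — every candidate key must contain it.
Closure of {B, D} is {A, B, C, D, E, F, G, H}, the whole schema; {B, D} is a candidate key.
Closure of {D, G} is {A, B, C, D, E, F, G, H}, the whole schema; {D, G} is a candidate key.
Closure of {A, D, E} is {A, B, C, D, E, F, G, H}, the whole schema; {A, D, E} is a candidate key.
No proper subset of any of these is a key, and no other minimal superkey exists.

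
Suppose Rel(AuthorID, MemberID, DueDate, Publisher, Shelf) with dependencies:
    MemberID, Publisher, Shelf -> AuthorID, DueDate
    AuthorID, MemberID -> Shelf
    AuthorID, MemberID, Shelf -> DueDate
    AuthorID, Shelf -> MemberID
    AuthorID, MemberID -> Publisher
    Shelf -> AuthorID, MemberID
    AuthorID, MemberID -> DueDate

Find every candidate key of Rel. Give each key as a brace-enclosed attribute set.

Closure of {Shelf} is {AuthorID, DueDate, MemberID, Publisher, Shelf}, the whole schema; {Shelf} is a candidate key.
Closure of {AuthorID, MemberID} is {AuthorID, DueDate, MemberID, Publisher, Shelf}, the whole schema; {AuthorID, MemberID} is a candidate key.
Any other superkey properly contains one of these, so there are no further candidate keys.

{AuthorID, MemberID}, {Shelf}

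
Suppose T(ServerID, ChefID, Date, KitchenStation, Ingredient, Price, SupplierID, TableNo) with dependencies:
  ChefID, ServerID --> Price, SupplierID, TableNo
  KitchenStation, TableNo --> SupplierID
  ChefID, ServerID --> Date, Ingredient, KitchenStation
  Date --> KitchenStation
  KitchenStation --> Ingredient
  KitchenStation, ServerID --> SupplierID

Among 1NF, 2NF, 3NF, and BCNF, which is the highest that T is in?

2NF

Candidate key: {ChefID, ServerID}. Prime attributes: {ChefID, ServerID}.
KitchenStation, TableNo --> SupplierID breaks BCNF: {KitchenStation, TableNo}⁺ = {Ingredient, KitchenStation, SupplierID, TableNo}, so {KitchenStation, TableNo} is not a superkey.
Because {SupplierID} is non-prime and the left side of KitchenStation, TableNo --> SupplierID is not a superkey, the relation is not in 3NF.
No proper subset of a key has a non-prime attribute in its closure, so there is no partial dependency; 2NF holds.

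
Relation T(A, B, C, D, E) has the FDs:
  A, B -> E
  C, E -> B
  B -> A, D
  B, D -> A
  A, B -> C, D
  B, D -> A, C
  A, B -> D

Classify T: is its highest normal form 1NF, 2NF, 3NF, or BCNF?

BCNF

Candidate keys: {B}, {C, E}. Prime attributes: {B, C, E}.
The left-hand side of every FD is a superkey, so BCNF is satisfied.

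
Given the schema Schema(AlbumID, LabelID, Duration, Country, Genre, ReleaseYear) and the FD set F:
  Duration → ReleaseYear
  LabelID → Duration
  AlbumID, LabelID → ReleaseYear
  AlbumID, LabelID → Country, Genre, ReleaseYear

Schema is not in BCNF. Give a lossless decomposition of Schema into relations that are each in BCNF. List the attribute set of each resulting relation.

Candidate key of the original relation: {AlbumID, LabelID}.
Within {AlbumID, Country, Duration, Genre, LabelID, ReleaseYear}: {Duration}⁺ ∩ {AlbumID, Country, Duration, Genre, LabelID, ReleaseYear} = {Duration, ReleaseYear}, not the whole set, so Duration → ReleaseYear violates BCNF; decompose into {Duration, ReleaseYear} and {AlbumID, Country, Duration, Genre, LabelID}.
{Duration, ReleaseYear} is in BCNF.
Within {AlbumID, Country, Duration, Genre, LabelID}: {LabelID}⁺ ∩ {AlbumID, Country, Duration, Genre, LabelID} = {Duration, LabelID}, not the whole set, so LabelID → Duration violates BCNF; decompose into {Duration, LabelID} and {AlbumID, Country, Genre, LabelID}.
{Duration, LabelID} is in BCNF.
{AlbumID, Country, Genre, LabelID} is in BCNF.

{AlbumID, Country, Genre, LabelID}; {Duration, LabelID}; {Duration, ReleaseYear}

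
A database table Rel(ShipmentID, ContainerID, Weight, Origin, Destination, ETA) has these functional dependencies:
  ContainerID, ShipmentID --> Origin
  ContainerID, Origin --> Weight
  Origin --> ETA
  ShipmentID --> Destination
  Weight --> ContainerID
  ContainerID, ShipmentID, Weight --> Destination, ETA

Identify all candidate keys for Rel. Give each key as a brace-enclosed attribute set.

{ContainerID, ShipmentID}, {ShipmentID, Weight}

No FD produces {ShipmentID}, so it must be in every candidate key.
{ContainerID, ShipmentID}⁺ = {ContainerID, Destination, ETA, Origin, ShipmentID, Weight} — all of the relation — so {ContainerID, ShipmentID} is a candidate key.
{ShipmentID, Weight}⁺ = {ContainerID, Destination, ETA, Origin, ShipmentID, Weight} — all of the relation — so {ShipmentID, Weight} is a candidate key.
Any other superkey properly contains one of these, so there are no further candidate keys.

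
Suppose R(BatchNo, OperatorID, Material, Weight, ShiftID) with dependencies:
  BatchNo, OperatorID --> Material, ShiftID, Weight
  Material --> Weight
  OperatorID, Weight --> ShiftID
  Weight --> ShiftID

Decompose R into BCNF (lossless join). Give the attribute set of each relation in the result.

{BatchNo, Material, OperatorID}; {Material, Weight}; {ShiftID, Weight}

Candidate key of the original relation: {BatchNo, OperatorID}.
Within {BatchNo, Material, OperatorID, ShiftID, Weight}: {Material}⁺ ∩ {BatchNo, Material, OperatorID, ShiftID, Weight} = {Material, ShiftID, Weight}, not the whole set, so Material --> ShiftID, Weight violates BCNF; decompose into {Material, ShiftID, Weight} and {BatchNo, Material, OperatorID}.
Within {Material, ShiftID, Weight}: {Weight}⁺ ∩ {Material, ShiftID, Weight} = {ShiftID, Weight}, not the whole set, so Weight --> ShiftID violates BCNF; decompose into {ShiftID, Weight} and {Material, Weight}.
{ShiftID, Weight} has no BCNF violation.
{Material, Weight} has no BCNF violation.
{BatchNo, Material, OperatorID} has no BCNF violation.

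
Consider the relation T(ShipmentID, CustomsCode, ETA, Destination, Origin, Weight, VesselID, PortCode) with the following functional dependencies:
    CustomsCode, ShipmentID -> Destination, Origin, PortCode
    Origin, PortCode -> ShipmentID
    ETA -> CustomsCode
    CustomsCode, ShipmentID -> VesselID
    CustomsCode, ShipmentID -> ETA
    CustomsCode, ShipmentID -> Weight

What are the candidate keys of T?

{CustomsCode, ShipmentID}⁺ = {CustomsCode, Destination, ETA, Origin, PortCode, ShipmentID, VesselID, Weight} — all of the relation — so {CustomsCode, ShipmentID} is a candidate key.
{ETA, ShipmentID}⁺ = {CustomsCode, Destination, ETA, Origin, PortCode, ShipmentID, VesselID, Weight} — all of the relation — so {ETA, ShipmentID} is a candidate key.
{CustomsCode, Origin, PortCode}⁺ = {CustomsCode, Destination, ETA, Origin, PortCode, ShipmentID, VesselID, Weight} — all of the relation — so {CustomsCode, Origin, PortCode} is a candidate key.
{ETA, Origin, PortCode}⁺ = {CustomsCode, Destination, ETA, Origin, PortCode, ShipmentID, VesselID, Weight} — all of the relation — so {ETA, Origin, PortCode} is a candidate key.
No proper subset of any of these is a key, and no other minimal superkey exists.

{CustomsCode, Origin, PortCode}, {CustomsCode, ShipmentID}, {ETA, Origin, PortCode}, {ETA, ShipmentID}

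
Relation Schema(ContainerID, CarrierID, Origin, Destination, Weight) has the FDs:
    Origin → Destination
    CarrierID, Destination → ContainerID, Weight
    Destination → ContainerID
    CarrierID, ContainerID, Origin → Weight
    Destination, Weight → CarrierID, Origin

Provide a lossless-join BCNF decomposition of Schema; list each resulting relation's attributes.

{CarrierID, Origin, Weight}; {ContainerID, Destination}; {Destination, Origin}

Candidate keys of the original relation: {CarrierID, Destination}, {CarrierID, Origin}, {Destination, Weight}, {Origin, Weight}.
In {CarrierID, ContainerID, Destination, Origin, Weight}, {Origin} is not a superkey ({Origin}⁺ restricted to this set is {ContainerID, Destination, Origin}), so split on Origin → ContainerID, Destination into {ContainerID, Destination, Origin} and {CarrierID, Origin, Weight}.
In {ContainerID, Destination, Origin}, {Destination} is not a superkey ({Destination}⁺ restricted to this set is {ContainerID, Destination}), so split on Destination → ContainerID into {ContainerID, Destination} and {Destination, Origin}.
{ContainerID, Destination}: every determinant is a superkey — BCNF.
{Destination, Origin}: every determinant is a superkey — BCNF.
{CarrierID, Origin, Weight}: every determinant is a superkey — BCNF.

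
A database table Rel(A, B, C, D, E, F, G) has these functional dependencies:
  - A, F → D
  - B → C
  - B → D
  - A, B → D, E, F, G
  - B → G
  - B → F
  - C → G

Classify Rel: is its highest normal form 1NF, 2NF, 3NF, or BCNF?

1NF

Candidate key: {A, B}. Prime attributes: {A, B}.
A, F → D breaks BCNF: {A, F}⁺ = {A, D, F}, so {A, F} is not a superkey.
Because {D} is non-prime and the left side of A, F → D is not a superkey, the relation is not in 3NF.
{B} is a proper subset of the key {A, B}, and {B}⁺ contains the non-prime attributes {C, D, F, G} — a partial dependency, so 2NF is violated.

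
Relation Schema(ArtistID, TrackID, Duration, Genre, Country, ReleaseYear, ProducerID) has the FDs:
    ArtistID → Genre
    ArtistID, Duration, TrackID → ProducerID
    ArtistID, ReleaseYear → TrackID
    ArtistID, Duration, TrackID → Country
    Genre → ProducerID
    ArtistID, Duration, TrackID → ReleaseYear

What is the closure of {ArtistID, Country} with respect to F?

{ArtistID, Country, Genre, ProducerID}

Start with {ArtistID, Country}.
ArtistID → Genre applies; add {Genre} → now {ArtistID, Country, Genre}.
Genre → ProducerID applies; add {ProducerID} → now {ArtistID, Country, Genre, ProducerID}.
No further FD applies.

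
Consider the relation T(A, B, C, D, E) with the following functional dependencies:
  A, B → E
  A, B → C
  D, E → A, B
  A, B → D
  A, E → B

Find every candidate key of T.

{A, B}, {A, E}, {D, E}

{A, B} is a candidate key since {A, B}⁺ = {A, B, C, D, E} covers every attribute.
{A, E} is a candidate key since {A, E}⁺ = {A, B, C, D, E} covers every attribute.
{D, E} is a candidate key since {D, E}⁺ = {A, B, C, D, E} covers every attribute.
Any other superkey properly contains one of these, so there are no further candidate keys.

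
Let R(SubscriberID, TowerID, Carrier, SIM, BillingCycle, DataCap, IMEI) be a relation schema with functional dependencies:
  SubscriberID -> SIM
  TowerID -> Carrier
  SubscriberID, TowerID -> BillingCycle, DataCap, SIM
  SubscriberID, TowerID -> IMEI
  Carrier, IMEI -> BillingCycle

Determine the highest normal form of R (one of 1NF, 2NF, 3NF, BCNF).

Candidate key: {SubscriberID, TowerID}. Prime attributes: {SubscriberID, TowerID}.
For SubscriberID -> SIM we have {SubscriberID}⁺ = {SIM, SubscriberID}; {SubscriberID} is not a superkey, so BCNF fails.
Because {SIM} is non-prime and the left side of SubscriberID -> SIM is not a superkey, the relation is not in 3NF.
Since {SubscriberID} ⊂ {SubscriberID, TowerID} and {SubscriberID}⁺ ⊇ {SIM} with {SIM} non-prime, there is a partial dependency; 2NF fails.

1NF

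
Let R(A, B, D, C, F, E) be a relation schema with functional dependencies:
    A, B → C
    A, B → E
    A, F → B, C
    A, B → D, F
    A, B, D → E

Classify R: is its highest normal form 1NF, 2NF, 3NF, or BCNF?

Candidate keys: {A, B}, {A, F}. Prime attributes: {A, B, F}.
Every FD has a superkey on the left, so the relation is in BCNF.

BCNF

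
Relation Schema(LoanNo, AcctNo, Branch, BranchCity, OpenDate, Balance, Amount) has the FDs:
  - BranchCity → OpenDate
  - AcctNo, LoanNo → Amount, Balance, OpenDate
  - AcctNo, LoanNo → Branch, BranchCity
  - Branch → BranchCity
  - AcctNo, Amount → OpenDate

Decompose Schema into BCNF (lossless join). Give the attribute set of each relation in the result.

{AcctNo, Amount, Balance, Branch, LoanNo}; {Branch, BranchCity}; {BranchCity, OpenDate}

Candidate key of the original relation: {AcctNo, LoanNo}.
In {AcctNo, Amount, Balance, Branch, BranchCity, LoanNo, OpenDate}, {BranchCity} is not a superkey ({BranchCity}⁺ restricted to this set is {BranchCity, OpenDate}), so split on BranchCity → OpenDate into {BranchCity, OpenDate} and {AcctNo, Amount, Balance, Branch, BranchCity, LoanNo}.
{BranchCity, OpenDate}: every determinant is a superkey — BCNF.
In {AcctNo, Amount, Balance, Branch, BranchCity, LoanNo}, {Branch} is not a superkey ({Branch}⁺ restricted to this set is {Branch, BranchCity}), so split on Branch → BranchCity into {Branch, BranchCity} and {AcctNo, Amount, Balance, Branch, LoanNo}.
{Branch, BranchCity}: every determinant is a superkey — BCNF.
{AcctNo, Amount, Balance, Branch, LoanNo}: every determinant is a superkey — BCNF.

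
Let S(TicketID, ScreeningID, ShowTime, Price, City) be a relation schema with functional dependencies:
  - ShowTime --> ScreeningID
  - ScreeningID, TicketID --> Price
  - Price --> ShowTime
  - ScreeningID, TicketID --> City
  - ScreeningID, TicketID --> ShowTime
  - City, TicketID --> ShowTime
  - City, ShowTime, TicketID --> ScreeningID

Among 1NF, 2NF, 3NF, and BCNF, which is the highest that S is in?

Candidate keys: {City, TicketID}, {Price, TicketID}, {ScreeningID, TicketID}, {ShowTime, TicketID}. Prime attributes: {City, Price, ScreeningID, ShowTime, TicketID}.
ShowTime --> ScreeningID breaks BCNF: {ShowTime}⁺ = {ScreeningID, ShowTime}, so {ShowTime} is not a superkey.
Since {ScreeningID} ⊆ prime attributes and every other non-superkey FD also has a prime right side, the schema is in 3NF.

3NF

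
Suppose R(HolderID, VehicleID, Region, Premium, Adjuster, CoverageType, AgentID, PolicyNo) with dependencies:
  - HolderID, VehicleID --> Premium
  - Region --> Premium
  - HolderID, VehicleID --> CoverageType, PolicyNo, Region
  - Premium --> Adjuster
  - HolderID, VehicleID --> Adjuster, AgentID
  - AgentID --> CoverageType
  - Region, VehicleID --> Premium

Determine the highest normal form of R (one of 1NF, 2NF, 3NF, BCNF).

2NF

Candidate key: {HolderID, VehicleID}. Prime attributes: {HolderID, VehicleID}.
Region --> Premium: {Region}⁺ = {Adjuster, Premium, Region}, which is not all of the attributes, so the left side is not a superkey — BCNF is violated.
Because {Premium} is non-prime and the left side of Region --> Premium is not a superkey, the relation is not in 3NF.
Checking every proper subset of each key, none determines a non-prime attribute — 2NF is satisfied.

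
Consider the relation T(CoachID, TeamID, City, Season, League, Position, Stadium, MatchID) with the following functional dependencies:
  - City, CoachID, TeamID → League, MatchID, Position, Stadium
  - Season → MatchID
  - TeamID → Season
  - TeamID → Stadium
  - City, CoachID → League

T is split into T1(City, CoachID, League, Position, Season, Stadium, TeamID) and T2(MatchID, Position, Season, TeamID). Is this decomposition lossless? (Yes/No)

Yes

The shared attributes are {Position, Season, TeamID} and {Position, Season, TeamID}⁺ = {MatchID, Position, Season, Stadium, TeamID}.
Since T2 ⊆ {MatchID, Position, Season, Stadium, TeamID}, the intersection is a superkey of T2; the decomposition is lossless.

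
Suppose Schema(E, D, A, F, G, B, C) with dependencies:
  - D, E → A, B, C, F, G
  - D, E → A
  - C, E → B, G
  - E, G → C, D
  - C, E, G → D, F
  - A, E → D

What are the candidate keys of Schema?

{E} never appears on the right of any FD, so every key must include it.
{A, E} is a candidate key since {A, E}⁺ = {A, B, C, D, E, F, G} covers every attribute.
{C, E} is a candidate key since {C, E}⁺ = {A, B, C, D, E, F, G} covers every attribute.
{D, E} is a candidate key since {D, E}⁺ = {A, B, C, D, E, F, G} covers every attribute.
{E, G} is a candidate key since {E, G}⁺ = {A, B, C, D, E, F, G} covers every attribute.
These are minimal and exhaustive — every other superkey contains one of them.

{A, E}, {C, E}, {D, E}, {E, G}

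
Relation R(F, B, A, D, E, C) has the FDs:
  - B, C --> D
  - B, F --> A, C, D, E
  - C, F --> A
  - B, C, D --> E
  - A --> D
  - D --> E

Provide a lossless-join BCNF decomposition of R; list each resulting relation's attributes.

{A, C, F}; {B, C, D}; {B, C, F}; {D, E}

Candidate key of the original relation: {B, F}.
In {A, B, C, D, E, F}, {B, C} is not a superkey ({B, C}⁺ restricted to this set is {B, C, D, E}), so split on B, C --> D, E into {B, C, D, E} and {A, B, C, F}.
In {B, C, D, E}, {D} is not a superkey ({D}⁺ restricted to this set is {D, E}), so split on D --> E into {D, E} and {B, C, D}.
{D, E}: every determinant is a superkey — BCNF.
{B, C, D}: every determinant is a superkey — BCNF.
In {A, B, C, F}, {C, F} is not a superkey ({C, F}⁺ restricted to this set is {A, C, F}), so split on C, F --> A into {A, C, F} and {B, C, F}.
{A, C, F}: every determinant is a superkey — BCNF.
{B, C, F}: every determinant is a superkey — BCNF.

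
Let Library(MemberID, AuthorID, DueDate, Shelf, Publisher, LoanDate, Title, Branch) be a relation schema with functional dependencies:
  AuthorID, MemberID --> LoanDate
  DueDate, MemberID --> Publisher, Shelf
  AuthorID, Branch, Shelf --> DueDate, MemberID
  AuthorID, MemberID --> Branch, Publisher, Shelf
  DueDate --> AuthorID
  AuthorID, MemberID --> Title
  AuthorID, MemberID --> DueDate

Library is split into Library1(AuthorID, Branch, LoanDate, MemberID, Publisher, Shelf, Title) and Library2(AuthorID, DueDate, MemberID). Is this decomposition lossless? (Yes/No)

Common attributes: {AuthorID, MemberID}; their closure is {AuthorID, Branch, DueDate, LoanDate, MemberID, Publisher, Shelf, Title}.
Library1 is contained in that closure, so Library1 ∩ Library2 --> Library1 holds and the join is lossless.

Yes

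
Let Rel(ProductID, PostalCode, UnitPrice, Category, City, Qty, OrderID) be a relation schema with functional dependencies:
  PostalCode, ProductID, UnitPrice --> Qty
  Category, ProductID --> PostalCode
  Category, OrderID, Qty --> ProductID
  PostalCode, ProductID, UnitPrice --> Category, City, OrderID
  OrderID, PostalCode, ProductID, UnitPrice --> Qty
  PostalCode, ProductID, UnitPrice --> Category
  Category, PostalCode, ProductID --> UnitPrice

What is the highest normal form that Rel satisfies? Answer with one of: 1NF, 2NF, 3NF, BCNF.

BCNF

Candidate keys: {Category, OrderID, Qty}, {Category, ProductID}, {PostalCode, ProductID, UnitPrice}. Prime attributes: {Category, OrderID, PostalCode, ProductID, Qty, UnitPrice}.
The left-hand side of every FD is a superkey, so BCNF is satisfied.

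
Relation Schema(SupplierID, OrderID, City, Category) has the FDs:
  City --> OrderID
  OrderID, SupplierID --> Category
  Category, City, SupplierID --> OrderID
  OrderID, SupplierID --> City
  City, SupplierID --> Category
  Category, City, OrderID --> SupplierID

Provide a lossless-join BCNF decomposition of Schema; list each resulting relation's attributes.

Candidate keys of the original relation: {Category, City}, {City, SupplierID}, {OrderID, SupplierID}.
{Category, City, OrderID, SupplierID}: {City} determines {City, OrderID} here but is not a superkey — split on City --> OrderID, giving {City, OrderID} and {Category, City, SupplierID}.
{City, OrderID} is in BCNF.
{Category, City, SupplierID} is in BCNF.

{Category, City, SupplierID}; {City, OrderID}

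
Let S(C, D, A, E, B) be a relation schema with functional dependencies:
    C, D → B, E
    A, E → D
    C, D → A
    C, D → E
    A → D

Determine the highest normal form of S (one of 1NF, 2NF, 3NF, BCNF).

3NF

Candidate keys: {A, C}, {C, D}. Prime attributes: {A, C, D}.
For A, E → D we have {A, E}⁺ = {A, D, E}; {A, E} is not a superkey, so BCNF fails.
Its right-hand attributes {D} are all prime, as are those of every other non-superkey FD — the relation is in 3NF.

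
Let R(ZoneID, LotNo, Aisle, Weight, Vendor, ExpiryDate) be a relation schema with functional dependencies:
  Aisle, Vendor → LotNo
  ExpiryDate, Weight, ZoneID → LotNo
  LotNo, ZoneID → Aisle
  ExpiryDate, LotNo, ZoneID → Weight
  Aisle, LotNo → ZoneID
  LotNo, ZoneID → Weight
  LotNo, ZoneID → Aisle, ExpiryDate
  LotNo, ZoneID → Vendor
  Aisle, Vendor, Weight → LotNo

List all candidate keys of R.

Closure of {Aisle, LotNo} is {Aisle, ExpiryDate, LotNo, Vendor, Weight, ZoneID}, the whole schema; {Aisle, LotNo} is a candidate key.
Closure of {Aisle, Vendor} is {Aisle, ExpiryDate, LotNo, Vendor, Weight, ZoneID}, the whole schema; {Aisle, Vendor} is a candidate key.
Closure of {LotNo, ZoneID} is {Aisle, ExpiryDate, LotNo, Vendor, Weight, ZoneID}, the whole schema; {LotNo, ZoneID} is a candidate key.
Closure of {ExpiryDate, Weight, ZoneID} is {Aisle, ExpiryDate, LotNo, Vendor, Weight, ZoneID}, the whole schema; {ExpiryDate, Weight, ZoneID} is a candidate key.
No proper subset of any of these is a key, and no other minimal superkey exists.

{Aisle, LotNo}, {Aisle, Vendor}, {ExpiryDate, Weight, ZoneID}, {LotNo, ZoneID}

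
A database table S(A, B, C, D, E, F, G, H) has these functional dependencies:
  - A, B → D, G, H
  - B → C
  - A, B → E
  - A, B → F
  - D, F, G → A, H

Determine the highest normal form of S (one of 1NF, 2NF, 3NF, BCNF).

1NF

Candidate keys: {A, B}, {B, D, F, G}. Prime attributes: {A, B, D, F, G}.
B → C breaks BCNF: {B}⁺ = {B, C}, so {B} is not a superkey.
Because {C} is non-prime and the left side of B → C is not a superkey, the relation is not in 3NF.
Since {B} ⊂ {A, B} and {B}⁺ ⊇ {C} with {C} non-prime, there is a partial dependency; 2NF fails.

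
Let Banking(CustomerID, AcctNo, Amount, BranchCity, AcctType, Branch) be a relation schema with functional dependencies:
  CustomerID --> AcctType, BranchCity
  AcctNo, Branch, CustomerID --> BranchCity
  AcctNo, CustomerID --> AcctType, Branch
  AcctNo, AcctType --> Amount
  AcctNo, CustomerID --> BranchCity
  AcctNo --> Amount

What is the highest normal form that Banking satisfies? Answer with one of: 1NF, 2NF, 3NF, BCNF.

1NF

Candidate key: {AcctNo, CustomerID}. Prime attributes: {AcctNo, CustomerID}.
For CustomerID --> AcctType, BranchCity we have {CustomerID}⁺ = {AcctType, BranchCity, CustomerID}; {CustomerID} is not a superkey, so BCNF fails.
Because {AcctType, BranchCity} are non-prime and the left side of CustomerID --> AcctType, BranchCity is not a superkey, the relation is not in 3NF.
Since {AcctNo} ⊂ {AcctNo, CustomerID} and {AcctNo}⁺ ⊇ {Amount} with {Amount} non-prime, there is a partial dependency; 2NF fails.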